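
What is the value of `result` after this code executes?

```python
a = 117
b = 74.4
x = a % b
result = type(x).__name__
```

a is int; b is float; x is float; result = 'float'

'float'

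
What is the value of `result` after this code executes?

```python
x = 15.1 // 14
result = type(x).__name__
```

x is float; result = 'float'

'float'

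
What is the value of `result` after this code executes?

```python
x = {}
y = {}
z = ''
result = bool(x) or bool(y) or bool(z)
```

x = {}; y = {}; z = ''; result = False

False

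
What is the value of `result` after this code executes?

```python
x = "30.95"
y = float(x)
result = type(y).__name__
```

x is str; y is float; result = 'float'

'float'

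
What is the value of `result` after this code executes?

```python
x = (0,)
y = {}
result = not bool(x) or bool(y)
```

x = (0,); y = {}; result = False

False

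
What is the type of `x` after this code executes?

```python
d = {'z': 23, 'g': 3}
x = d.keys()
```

.keys() returns dict_keys view

dict_keys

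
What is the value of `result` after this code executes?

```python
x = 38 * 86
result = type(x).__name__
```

x is int; result = 'int'

'int'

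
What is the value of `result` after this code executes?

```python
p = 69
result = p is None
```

p = 69; result = False

False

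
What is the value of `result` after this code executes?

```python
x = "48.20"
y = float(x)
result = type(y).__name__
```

x is str; y is float; result = 'float'

'float'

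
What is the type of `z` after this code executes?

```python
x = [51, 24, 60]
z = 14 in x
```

'in' operator returns bool

bool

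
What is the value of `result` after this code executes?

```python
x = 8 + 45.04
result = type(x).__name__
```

x is float; result = 'float'

'float'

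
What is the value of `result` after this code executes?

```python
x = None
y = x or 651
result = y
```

x = None; y = 651; result = 651

651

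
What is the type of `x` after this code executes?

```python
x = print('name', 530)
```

print() returns None

NoneType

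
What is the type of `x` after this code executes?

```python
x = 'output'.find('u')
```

str.find() returns int index

int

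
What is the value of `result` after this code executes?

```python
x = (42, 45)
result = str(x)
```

x = (42, 45); result = '(42, 45)'

'(42, 45)'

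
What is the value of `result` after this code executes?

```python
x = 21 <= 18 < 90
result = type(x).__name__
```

x is bool; result = 'bool'

'bool'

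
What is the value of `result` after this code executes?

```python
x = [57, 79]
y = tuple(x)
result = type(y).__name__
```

x is list; y is tuple; result = 'tuple'

'tuple'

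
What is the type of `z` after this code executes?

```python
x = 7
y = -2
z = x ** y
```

int ** negative = float

float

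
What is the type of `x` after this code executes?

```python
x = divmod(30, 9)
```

divmod() returns tuple of (quotient, remainder)

tuple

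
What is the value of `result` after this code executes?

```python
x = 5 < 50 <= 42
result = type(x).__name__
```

x is bool; result = 'bool'

'bool'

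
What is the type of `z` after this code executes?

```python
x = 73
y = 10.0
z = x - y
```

int - float = float

float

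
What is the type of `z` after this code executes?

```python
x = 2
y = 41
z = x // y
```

int // int = int

int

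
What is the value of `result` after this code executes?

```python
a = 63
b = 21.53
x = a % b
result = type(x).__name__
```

a is int; b is float; x is float; result = 'float'

'float'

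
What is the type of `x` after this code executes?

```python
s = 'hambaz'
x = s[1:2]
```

Slicing a str returns str

str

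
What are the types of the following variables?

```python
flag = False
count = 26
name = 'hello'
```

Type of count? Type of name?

count is assigned a bare integer (no decimal point), so it is an int; name is assigned a quoted string literal, so it is a str

int, str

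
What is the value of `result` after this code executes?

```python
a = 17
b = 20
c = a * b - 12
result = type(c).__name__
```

a is int; b is int; c is int; result = 'int'

'int'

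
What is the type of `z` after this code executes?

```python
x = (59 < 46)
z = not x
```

'not' returns bool

bool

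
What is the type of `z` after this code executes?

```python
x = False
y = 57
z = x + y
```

bool + int = int (bool is subclass of int)

int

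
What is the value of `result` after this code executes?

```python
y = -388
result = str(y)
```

y = -388; result = '-388'

'-388'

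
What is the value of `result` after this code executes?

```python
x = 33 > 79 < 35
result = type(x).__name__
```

x is bool; result = 'bool'

'bool'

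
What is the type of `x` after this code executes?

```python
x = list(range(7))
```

list(range()) returns list

list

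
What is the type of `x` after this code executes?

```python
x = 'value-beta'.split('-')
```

str.split() returns list

list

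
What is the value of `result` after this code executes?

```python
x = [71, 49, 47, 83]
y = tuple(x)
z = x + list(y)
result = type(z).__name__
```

x is list; y is tuple; z is list; result = 'list'

'list'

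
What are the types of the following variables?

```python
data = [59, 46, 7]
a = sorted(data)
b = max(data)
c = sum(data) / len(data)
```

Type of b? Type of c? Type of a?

max of ints returns int; int / int = float; sorted() returns list

int, float, list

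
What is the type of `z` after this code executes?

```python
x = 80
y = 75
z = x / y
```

int / int = float

float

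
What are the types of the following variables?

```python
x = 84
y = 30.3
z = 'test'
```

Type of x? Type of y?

x is assigned a bare integer (no decimal point), so it is an int; y is assigned a number with a decimal point, so it is a float

int, float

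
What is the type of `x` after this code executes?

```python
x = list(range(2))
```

list(range()) returns list

list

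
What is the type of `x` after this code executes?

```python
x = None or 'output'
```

'or' with None returns the other truthy value (str)

str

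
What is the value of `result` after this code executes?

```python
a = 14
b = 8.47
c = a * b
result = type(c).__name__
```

a is int; b is float; c is float; result = 'float'

'float'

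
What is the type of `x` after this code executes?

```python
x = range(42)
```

range() returns a range object

range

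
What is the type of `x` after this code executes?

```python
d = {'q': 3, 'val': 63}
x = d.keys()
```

.keys() returns dict_keys view

dict_keys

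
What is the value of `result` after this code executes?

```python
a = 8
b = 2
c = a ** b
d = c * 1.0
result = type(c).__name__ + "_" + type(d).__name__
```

a is int; b is int; c is int; d is float; result = 'int_float'

'int_float'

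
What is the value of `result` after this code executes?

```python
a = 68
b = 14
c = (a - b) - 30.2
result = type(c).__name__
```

a is int; b is int; c is float; result = 'float'

'float'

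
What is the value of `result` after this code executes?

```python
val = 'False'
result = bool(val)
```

val = 'False'; result = True

True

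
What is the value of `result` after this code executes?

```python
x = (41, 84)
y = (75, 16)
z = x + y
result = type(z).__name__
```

x is tuple; y is tuple; z is tuple; result = 'tuple'

'tuple'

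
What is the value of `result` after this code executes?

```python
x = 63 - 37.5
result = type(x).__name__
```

x is float; result = 'float'

'float'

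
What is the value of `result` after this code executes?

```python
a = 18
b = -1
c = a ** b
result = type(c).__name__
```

a is int; b is int; c is float; result = 'float'

'float'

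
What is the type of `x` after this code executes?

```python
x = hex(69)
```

hex() returns str representation

str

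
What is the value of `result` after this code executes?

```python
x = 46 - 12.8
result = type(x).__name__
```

x is float; result = 'float'

'float'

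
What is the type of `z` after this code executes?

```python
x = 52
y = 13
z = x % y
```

int % int = int

int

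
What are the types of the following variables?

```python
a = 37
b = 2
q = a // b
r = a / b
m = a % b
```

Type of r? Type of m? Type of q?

/ returns float; % of ints returns int; // returns int

float, int, int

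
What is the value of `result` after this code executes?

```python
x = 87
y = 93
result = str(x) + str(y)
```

x = 87; y = 93; result = '8793'

'8793'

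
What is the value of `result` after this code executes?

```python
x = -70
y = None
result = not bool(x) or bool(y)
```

x = -70; y = None; result = False

False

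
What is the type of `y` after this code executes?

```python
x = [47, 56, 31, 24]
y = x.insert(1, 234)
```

list.insert() returns None

NoneType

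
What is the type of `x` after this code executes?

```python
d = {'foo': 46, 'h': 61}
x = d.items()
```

dict.items() returns dict_items view

dict_items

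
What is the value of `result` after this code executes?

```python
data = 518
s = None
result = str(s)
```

data = 518; s = None; result = 'None'

'None'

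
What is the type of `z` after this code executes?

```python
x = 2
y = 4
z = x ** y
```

positive int ** positive int = int

int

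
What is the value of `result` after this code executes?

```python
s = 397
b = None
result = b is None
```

s = 397; b = None; result = True

True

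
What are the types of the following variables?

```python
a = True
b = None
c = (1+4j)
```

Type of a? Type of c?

a is assigned the constant True, which has type bool; c is assigned (1+4j), an int plus an imaginary literal (j suffix), which evaluates to complex

bool, complex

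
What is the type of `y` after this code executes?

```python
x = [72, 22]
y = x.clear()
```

list.clear() returns None

NoneType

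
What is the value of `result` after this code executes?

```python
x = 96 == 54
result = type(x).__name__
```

x is bool; result = 'bool'

'bool'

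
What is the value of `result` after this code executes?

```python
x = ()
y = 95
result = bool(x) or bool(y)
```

x = (); y = 95; result = True

True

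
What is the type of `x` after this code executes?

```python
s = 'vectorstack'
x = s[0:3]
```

Slicing a str returns str

str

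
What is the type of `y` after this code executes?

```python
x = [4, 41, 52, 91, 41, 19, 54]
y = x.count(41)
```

list.count() returns int

int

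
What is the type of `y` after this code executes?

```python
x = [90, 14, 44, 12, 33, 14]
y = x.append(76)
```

list.append() returns None (mutates in place)

NoneType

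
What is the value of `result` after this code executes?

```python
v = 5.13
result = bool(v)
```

v = 5.13; result = True

True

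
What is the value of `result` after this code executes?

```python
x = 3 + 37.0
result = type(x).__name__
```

x is float; result = 'float'

'float'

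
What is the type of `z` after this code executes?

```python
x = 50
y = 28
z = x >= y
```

Comparison returns bool

bool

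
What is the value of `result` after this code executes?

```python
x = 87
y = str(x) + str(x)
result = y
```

x = 87; y = '8787'; result = '8787'

'8787'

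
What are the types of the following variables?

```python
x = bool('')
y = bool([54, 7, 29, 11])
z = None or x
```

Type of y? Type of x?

bool() returns bool; bool() returns bool

bool, bool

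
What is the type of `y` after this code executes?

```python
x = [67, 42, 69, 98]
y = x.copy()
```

list.copy() returns list

list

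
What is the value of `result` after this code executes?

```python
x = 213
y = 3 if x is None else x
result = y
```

x = 213; y = 213; result = 213

213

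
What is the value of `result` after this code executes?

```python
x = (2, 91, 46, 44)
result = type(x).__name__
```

x is tuple; result = 'tuple'

'tuple'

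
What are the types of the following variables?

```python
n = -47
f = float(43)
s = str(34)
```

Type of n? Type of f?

n is assigned a bare integer (no decimal point), so it is an int; f is assigned the result of calling float(), which returns a float

int, float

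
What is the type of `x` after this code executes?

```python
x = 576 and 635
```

'and' with truthy values returns last operand (int)

int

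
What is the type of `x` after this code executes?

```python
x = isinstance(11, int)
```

isinstance() returns bool

bool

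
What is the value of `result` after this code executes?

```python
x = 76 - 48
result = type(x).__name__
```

x is int; result = 'int'

'int'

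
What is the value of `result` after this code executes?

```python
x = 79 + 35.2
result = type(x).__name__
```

x is float; result = 'float'

'float'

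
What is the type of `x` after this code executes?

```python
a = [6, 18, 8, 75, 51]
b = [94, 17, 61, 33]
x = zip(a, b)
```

zip() returns a zip object

zip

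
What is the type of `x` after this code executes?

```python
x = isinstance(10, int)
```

isinstance() returns bool

bool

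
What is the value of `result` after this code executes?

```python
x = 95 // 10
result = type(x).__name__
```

x is int; result = 'int'

'int'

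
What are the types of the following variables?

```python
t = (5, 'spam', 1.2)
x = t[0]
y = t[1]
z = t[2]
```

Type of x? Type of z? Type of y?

tuple[0] is int; tuple[2] is float; tuple[1] is str

int, float, str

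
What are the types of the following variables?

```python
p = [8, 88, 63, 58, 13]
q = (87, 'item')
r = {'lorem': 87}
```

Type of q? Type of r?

q is assigned a tuple (parenthesized, comma-separated values); r is assigned a dict literal ({key: value})

tuple, dict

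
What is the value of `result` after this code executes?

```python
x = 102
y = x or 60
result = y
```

x = 102; y = 102; result = 102

102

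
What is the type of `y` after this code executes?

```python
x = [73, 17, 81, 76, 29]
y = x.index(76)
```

list.index() returns int

int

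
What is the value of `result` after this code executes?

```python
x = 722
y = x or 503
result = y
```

x = 722; y = 722; result = 722

722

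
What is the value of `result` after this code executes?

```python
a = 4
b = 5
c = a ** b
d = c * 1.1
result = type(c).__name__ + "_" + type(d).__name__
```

a is int; b is int; c is int; d is float; result = 'int_float'

'int_float'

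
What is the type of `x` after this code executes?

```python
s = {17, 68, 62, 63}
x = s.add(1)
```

set.add() returns None (mutates in place)

NoneType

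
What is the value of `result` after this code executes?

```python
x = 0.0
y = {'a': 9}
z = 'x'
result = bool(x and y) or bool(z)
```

x = 0.0; y = {'a': 9}; z = 'x'; result = True

True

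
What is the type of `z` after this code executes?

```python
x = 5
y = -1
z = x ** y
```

int ** negative = float

float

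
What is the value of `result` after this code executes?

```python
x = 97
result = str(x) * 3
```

x = 97; result = '979797'

'979797'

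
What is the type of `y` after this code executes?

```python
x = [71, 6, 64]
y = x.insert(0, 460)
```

list.insert() returns None

NoneType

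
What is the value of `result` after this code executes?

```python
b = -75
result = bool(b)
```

b = -75; result = True

True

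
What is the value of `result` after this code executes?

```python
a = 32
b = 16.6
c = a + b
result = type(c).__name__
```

a is int; b is float; c is float; result = 'float'

'float'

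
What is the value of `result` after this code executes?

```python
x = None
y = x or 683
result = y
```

x = None; y = 683; result = 683

683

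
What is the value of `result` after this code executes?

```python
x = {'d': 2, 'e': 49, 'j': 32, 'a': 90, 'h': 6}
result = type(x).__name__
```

x is dict; result = 'dict'

'dict'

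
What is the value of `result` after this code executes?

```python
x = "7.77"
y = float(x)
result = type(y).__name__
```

x is str; y is float; result = 'float'

'float'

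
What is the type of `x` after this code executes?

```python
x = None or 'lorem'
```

'or' with None returns the other truthy value (str)

str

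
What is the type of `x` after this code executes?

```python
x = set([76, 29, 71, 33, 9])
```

set() constructor returns set

set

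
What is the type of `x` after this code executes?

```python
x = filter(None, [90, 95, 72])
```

filter() returns a filter object

filter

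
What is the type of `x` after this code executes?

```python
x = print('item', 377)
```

print() returns None

NoneType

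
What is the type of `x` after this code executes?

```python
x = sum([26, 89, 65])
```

sum() of ints returns int

int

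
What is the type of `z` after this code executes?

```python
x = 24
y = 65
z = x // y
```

int // int = int

int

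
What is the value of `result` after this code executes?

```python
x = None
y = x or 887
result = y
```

x = None; y = 887; result = 887

887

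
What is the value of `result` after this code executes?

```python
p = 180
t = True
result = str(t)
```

p = 180; t = True; result = 'True'

'True'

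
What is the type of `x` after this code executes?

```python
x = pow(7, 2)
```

pow(int, int) returns int

int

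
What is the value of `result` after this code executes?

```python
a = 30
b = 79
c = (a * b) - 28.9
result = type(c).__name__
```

a is int; b is int; c is float; result = 'float'

'float'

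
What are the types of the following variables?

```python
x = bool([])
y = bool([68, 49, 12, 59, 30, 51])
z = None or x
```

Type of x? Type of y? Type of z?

bool() returns bool; bool() returns bool; None or bool returns the bool

bool, bool, bool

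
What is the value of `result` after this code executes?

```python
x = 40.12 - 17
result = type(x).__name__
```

x is float; result = 'float'

'float'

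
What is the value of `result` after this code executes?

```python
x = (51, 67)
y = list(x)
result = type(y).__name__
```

x is tuple; y is list; result = 'list'

'list'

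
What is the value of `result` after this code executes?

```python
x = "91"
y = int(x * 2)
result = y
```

x = '91'; y = 9191; result = 9191

9191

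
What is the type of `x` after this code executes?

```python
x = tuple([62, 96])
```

tuple() constructor returns tuple

tuple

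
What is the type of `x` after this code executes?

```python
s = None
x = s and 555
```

'and' returns first falsy value (None)

NoneType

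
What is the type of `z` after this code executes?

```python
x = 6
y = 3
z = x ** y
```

positive int ** positive int = int

int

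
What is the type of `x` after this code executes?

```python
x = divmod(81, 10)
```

divmod() returns tuple of (quotient, remainder)

tuple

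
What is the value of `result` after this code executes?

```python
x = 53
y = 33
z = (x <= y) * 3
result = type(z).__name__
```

x is int; y is int; z is int; result = 'int'

'int'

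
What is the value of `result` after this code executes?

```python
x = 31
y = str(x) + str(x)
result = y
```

x = 31; y = '3131'; result = '3131'

'3131'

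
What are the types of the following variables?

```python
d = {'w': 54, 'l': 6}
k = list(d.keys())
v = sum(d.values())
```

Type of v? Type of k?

sum of ints is int; list() converts to list

int, list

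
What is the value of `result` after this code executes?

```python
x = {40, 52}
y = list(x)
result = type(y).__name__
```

x is set; y is list; result = 'list'

'list'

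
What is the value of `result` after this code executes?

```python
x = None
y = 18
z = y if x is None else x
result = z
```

x = None; y = 18; z = 18; result = 18

18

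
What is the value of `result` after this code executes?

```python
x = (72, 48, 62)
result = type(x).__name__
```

x is tuple; result = 'tuple'

'tuple'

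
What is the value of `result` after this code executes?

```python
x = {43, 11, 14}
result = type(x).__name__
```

x is set; result = 'set'

'set'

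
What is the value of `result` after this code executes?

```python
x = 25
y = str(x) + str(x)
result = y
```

x = 25; y = '2525'; result = '2525'

'2525'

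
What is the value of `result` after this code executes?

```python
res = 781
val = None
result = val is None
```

res = 781; val = None; result = True

True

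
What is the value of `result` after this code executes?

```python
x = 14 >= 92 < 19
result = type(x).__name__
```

x is bool; result = 'bool'

'bool'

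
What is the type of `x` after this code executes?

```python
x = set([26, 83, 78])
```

set() constructor returns set

set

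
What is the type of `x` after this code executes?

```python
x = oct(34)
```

oct() returns str representation

str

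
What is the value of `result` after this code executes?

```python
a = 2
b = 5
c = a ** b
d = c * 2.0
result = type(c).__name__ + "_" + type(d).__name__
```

a is int; b is int; c is int; d is float; result = 'int_float'

'int_float'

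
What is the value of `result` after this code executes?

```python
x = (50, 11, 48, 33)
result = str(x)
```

x = (50, 11, 48, 33); result = '(50, 11, 48, 33)'

'(50, 11, 48, 33)'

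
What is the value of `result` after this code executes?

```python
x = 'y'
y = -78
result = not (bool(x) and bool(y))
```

x = 'y'; y = -78; result = False

False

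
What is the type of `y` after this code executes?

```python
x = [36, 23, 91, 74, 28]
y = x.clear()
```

list.clear() returns None

NoneType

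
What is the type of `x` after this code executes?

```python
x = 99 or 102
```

'or' returns first truthy value (int)

int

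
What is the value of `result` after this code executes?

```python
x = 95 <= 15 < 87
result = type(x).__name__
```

x is bool; result = 'bool'

'bool'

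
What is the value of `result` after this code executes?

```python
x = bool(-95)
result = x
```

x = True; result = True

True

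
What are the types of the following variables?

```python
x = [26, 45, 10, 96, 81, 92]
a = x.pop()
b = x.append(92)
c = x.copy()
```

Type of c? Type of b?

copy() returns list; append() returns None

list, NoneType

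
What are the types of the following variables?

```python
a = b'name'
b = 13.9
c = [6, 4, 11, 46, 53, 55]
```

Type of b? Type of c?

b is assigned a number with a decimal point, so it is a float; c is assigned a list literal (square brackets)

float, list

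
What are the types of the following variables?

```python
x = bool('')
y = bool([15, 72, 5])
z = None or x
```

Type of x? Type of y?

bool() returns bool; bool() returns bool

bool, bool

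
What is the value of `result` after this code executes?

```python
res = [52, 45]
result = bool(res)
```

res = [52, 45]; result = True

True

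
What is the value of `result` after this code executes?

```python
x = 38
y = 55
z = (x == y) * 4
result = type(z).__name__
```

x is int; y is int; z is int; result = 'int'

'int'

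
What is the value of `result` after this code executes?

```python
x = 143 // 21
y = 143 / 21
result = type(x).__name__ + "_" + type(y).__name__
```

x is int; y is float; result = 'int_float'

'int_float'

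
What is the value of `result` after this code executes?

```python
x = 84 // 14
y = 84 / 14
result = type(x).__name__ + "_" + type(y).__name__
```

x is int; y is float; result = 'int_float'

'int_float'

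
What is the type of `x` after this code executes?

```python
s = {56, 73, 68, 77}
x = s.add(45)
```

set.add() returns None (mutates in place)

NoneType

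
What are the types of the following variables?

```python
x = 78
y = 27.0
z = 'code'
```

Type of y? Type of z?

y is assigned a number with a decimal point, so it is a float; z is assigned a quoted string literal, so it is a str

float, str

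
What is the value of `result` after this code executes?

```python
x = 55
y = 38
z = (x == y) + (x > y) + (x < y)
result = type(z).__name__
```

x is int; y is int; z is int; result = 'int'

'int'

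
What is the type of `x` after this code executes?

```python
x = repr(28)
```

repr() returns str

str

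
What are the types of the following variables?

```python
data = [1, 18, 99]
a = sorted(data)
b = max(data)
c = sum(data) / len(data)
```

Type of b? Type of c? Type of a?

max of ints returns int; int / int = float; sorted() returns list

int, float, list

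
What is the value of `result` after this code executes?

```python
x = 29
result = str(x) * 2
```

x = 29; result = '2929'

'2929'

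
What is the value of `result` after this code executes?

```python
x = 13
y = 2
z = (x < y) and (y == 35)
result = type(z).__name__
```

x is int; y is int; z is bool; result = 'bool'

'bool'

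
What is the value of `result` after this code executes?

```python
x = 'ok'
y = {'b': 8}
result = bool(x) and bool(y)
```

x = 'ok'; y = {'b': 8}; result = True

True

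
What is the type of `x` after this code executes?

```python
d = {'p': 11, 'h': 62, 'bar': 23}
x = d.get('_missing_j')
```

dict.get() returns None when key not found

NoneType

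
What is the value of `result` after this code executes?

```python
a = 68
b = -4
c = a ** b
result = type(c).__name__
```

a is int; b is int; c is float; result = 'float'

'float'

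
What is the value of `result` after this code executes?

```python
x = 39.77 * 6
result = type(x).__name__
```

x is float; result = 'float'

'float'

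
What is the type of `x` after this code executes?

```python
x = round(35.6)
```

round() with no decimal places returns int

int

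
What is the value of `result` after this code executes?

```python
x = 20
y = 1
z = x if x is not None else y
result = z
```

x = 20; y = 1; z = 20; result = 20

20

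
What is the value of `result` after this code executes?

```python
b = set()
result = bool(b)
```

b = set(); result = False

False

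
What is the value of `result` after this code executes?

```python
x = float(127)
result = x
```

x = 127.0; result = 127.0

127.0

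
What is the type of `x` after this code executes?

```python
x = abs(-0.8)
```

abs() of float returns float

float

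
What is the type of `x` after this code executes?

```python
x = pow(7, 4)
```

pow(int, int) returns int

int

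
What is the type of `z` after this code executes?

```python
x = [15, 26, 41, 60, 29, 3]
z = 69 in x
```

'in' operator returns bool

bool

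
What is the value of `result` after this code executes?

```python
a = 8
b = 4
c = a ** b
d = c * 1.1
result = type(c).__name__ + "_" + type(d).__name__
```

a is int; b is int; c is int; d is float; result = 'int_float'

'int_float'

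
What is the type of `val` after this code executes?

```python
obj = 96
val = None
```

None has type NoneType

NoneType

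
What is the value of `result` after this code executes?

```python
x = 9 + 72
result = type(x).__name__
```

x is int; result = 'int'

'int'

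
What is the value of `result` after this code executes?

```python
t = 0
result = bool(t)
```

t = 0; result = False

False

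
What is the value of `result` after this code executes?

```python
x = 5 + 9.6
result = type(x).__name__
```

x is float; result = 'float'

'float'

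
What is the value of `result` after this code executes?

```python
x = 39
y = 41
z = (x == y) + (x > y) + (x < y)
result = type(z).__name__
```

x is int; y is int; z is int; result = 'int'

'int'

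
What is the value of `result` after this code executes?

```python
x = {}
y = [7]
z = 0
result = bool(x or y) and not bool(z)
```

x = {}; y = [7]; z = 0; result = True

True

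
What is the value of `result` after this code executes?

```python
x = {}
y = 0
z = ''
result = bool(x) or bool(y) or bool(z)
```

x = {}; y = 0; z = ''; result = False

False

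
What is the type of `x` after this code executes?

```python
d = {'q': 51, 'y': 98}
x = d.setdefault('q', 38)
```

dict.setdefault() returns the (existing or default) value

int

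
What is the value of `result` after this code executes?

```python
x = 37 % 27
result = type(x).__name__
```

x is int; result = 'int'

'int'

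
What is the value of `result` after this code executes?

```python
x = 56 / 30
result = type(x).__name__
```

x is float; result = 'float'

'float'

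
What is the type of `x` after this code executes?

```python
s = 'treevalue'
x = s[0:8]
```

Slicing a str returns str

str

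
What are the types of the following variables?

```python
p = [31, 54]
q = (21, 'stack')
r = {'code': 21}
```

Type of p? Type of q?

p is assigned a list literal (square brackets); q is assigned a tuple (parenthesized, comma-separated values)

list, tuple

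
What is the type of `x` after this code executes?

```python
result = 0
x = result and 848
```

'and' returns first falsy value (0 is int)

int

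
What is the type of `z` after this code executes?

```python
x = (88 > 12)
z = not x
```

'not' returns bool

bool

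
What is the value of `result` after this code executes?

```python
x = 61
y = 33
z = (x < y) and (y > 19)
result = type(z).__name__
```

x is int; y is int; z is bool; result = 'bool'

'bool'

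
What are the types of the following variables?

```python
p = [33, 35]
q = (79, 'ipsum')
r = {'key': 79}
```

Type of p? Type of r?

p is assigned a list literal (square brackets); r is assigned a dict literal ({key: value})

list, dict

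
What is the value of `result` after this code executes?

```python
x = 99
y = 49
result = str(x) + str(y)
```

x = 99; y = 49; result = '9949'

'9949'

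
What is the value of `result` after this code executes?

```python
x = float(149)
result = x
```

x = 149.0; result = 149.0

149.0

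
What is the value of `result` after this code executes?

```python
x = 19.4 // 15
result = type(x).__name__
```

x is float; result = 'float'

'float'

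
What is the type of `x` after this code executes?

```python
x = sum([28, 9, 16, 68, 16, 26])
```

sum() of ints returns int

int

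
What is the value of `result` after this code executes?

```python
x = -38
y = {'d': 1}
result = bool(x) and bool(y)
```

x = -38; y = {'d': 1}; result = True

True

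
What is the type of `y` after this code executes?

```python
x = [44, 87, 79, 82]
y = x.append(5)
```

list.append() returns None (mutates in place)

NoneType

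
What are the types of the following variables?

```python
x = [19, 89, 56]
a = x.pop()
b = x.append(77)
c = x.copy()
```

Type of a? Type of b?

pop() returns element; append() returns None

int, NoneType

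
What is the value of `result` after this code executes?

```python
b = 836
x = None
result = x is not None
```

b = 836; x = None; result = False

False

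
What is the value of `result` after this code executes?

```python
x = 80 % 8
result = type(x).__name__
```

x is int; result = 'int'

'int'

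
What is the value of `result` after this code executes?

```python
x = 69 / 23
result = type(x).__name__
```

x is float; result = 'float'

'float'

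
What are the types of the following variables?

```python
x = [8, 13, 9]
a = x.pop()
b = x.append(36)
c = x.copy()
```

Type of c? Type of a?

copy() returns list; pop() returns element

list, int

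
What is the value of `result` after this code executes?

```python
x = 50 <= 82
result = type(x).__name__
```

x is bool; result = 'bool'

'bool'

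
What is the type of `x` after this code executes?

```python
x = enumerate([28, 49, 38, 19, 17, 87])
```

enumerate() returns an enumerate object

enumerate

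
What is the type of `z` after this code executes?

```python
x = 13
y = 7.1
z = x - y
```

int - float = float

float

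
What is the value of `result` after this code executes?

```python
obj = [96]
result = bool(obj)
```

obj = [96]; result = True

True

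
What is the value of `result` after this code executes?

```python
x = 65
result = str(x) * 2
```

x = 65; result = '6565'

'6565'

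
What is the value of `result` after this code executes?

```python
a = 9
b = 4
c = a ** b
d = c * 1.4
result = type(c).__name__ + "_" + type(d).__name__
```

a is int; b is int; c is int; d is float; result = 'int_float'

'int_float'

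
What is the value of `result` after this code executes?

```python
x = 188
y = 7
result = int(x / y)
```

x = 188; y = 7; result = 26

26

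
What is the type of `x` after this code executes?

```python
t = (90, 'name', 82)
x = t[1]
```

Index 1 of tuple is a str literal

str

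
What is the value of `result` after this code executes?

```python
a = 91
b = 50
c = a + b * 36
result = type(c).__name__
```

a is int; b is int; c is int; result = 'int'

'int'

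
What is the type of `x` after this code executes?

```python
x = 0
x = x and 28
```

'and' returns first falsy value (0 is int)

int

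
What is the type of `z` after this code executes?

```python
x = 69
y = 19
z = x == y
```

Equality comparison returns bool

bool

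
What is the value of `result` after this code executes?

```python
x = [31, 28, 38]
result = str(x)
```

x = [31, 28, 38]; result = '[31, 28, 38]'

'[31, 28, 38]'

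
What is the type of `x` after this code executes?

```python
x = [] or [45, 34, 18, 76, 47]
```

'or' returns first truthy value (list)

list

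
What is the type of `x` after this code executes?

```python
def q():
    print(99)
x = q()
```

Function without return returns None

NoneType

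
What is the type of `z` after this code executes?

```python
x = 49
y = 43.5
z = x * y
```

int * float = float

float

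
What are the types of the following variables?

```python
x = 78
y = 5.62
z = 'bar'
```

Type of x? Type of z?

x is assigned a bare integer (no decimal point), so it is an int; z is assigned a quoted string literal, so it is a str

int, str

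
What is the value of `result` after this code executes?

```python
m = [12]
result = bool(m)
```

m = [12]; result = True

True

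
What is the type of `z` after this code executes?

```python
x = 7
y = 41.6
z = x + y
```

int + float = float

float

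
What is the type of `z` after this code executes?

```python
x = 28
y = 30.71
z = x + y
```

int + float = float

float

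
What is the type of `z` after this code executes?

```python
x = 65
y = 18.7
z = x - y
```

int - float = float

float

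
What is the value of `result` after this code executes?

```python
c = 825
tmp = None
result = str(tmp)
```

c = 825; tmp = None; result = 'None'

'None'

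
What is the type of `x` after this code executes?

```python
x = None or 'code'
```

'or' with None returns the other truthy value (str)

str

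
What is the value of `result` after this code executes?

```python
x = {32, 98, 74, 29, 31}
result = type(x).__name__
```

x is set; result = 'set'

'set'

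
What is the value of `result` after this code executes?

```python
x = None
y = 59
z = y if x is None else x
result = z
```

x = None; y = 59; z = 59; result = 59

59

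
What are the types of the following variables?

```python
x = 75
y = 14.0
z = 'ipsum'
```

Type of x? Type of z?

x is assigned a bare integer (no decimal point), so it is an int; z is assigned a quoted string literal, so it is a str

int, str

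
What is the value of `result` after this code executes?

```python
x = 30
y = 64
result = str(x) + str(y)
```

x = 30; y = 64; result = '3064'

'3064'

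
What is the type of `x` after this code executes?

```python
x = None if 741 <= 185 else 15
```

741 <= 185 is False, so the else branch is taken

int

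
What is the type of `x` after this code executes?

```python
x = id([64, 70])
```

id() returns int

int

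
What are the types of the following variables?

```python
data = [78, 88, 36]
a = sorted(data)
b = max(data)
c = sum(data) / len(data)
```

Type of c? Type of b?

int / int = float; max of ints returns int

float, int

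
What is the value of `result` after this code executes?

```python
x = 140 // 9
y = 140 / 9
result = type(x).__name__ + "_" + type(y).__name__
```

x is int; y is float; result = 'int_float'

'int_float'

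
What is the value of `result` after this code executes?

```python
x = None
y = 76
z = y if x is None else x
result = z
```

x = None; y = 76; z = 76; result = 76

76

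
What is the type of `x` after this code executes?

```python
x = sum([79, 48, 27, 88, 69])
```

sum() of ints returns int

int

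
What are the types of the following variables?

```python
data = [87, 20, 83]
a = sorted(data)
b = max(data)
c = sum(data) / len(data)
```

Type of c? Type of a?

int / int = float; sorted() returns list

float, list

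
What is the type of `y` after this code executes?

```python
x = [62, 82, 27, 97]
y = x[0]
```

Indexing list[int] returns int

int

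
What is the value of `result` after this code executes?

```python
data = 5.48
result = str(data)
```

data = 5.48; result = '5.48'

'5.48'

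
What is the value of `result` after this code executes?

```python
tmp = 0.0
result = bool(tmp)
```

tmp = 0.0; result = False

False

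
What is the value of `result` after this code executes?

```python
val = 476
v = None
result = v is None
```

val = 476; v = None; result = True

True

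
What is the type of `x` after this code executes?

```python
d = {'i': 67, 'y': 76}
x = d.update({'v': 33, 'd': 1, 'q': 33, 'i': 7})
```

dict.update() returns None

NoneType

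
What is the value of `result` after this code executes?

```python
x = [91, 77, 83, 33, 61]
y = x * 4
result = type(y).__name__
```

x is list; y is list; result = 'list'

'list'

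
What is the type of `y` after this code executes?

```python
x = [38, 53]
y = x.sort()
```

list.sort() returns None (mutates in place)

NoneType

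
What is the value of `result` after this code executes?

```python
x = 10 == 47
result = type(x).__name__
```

x is bool; result = 'bool'

'bool'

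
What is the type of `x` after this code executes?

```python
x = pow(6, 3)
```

pow(int, int) returns int

int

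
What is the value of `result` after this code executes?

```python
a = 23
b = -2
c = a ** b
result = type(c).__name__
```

a is int; b is int; c is float; result = 'float'

'float'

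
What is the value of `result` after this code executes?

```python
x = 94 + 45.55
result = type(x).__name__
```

x is float; result = 'float'

'float'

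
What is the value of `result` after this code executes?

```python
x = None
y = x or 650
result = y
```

x = None; y = 650; result = 650

650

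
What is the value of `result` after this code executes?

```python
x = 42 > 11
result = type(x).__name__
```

x is bool; result = 'bool'

'bool'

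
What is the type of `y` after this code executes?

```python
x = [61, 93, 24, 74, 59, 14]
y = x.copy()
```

list.copy() returns list

list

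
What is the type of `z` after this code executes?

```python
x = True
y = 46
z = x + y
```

bool + int = int (bool is subclass of int)

int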